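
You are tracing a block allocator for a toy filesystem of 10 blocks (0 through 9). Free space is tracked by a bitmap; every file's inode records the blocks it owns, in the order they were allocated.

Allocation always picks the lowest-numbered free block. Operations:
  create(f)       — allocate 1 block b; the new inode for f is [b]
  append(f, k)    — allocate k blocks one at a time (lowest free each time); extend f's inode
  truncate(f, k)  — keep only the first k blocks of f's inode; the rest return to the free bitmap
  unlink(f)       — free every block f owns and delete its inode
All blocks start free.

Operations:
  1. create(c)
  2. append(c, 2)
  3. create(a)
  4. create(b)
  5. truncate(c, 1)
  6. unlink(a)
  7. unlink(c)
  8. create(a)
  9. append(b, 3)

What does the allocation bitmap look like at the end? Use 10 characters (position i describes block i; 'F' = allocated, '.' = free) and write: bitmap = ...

after create(c) → c:[0]  free=[F.........]
after append(c, 2) → c:[0, 1, 2]  free=[FFF.......]
after create(a) → a:[3], c:[0, 1, 2]  free=[FFFF......]
after create(b) → a:[3], b:[4], c:[0, 1, 2]  free=[FFFFF.....]
after truncate(c, 1) → a:[3], b:[4], c:[0]  free=[F..FF.....]
after unlink(a) → b:[4], c:[0]  free=[F...F.....]
after unlink(c) → b:[4]  free=[....F.....]
after create(a) → a:[0], b:[4]  free=[F...F.....]
after append(b, 3) → a:[0], b:[4, 1, 2, 3]  free=[FFFFF.....]

bitmap = FFFFF.....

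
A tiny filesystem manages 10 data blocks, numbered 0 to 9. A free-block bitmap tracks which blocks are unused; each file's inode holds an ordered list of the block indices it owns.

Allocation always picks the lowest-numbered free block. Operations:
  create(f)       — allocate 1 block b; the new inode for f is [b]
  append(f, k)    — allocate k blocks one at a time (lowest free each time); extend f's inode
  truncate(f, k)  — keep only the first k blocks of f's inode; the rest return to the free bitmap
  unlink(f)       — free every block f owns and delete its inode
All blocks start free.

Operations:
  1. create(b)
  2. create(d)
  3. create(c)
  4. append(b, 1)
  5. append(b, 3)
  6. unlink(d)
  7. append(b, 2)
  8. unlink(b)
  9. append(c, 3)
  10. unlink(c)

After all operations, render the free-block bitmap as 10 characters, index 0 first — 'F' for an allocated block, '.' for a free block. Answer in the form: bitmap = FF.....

bitmap = ..........

after create(b) → b:[0]  free=[F.........]
after create(d) → b:[0], d:[1]  free=[FF........]
after create(c) → b:[0], c:[2], d:[1]  free=[FFF.......]
after append(b, 1) → b:[0, 3], c:[2], d:[1]  free=[FFFF......]
after append(b, 3) → b:[0, 3, 4, 5, 6], c:[2], d:[1]  free=[FFFFFFF...]
after unlink(d) → b:[0, 3, 4, 5, 6], c:[2]  free=[F.FFFFF...]
after append(b, 2) → b:[0, 3, 4, 5, 6, 1, 7], c:[2]  free=[FFFFFFFF..]
after unlink(b) → c:[2]  free=[..F.......]
after append(c, 3) → c:[2, 0, 1, 3]  free=[FFFF......]
after unlink(c) →   free=[..........]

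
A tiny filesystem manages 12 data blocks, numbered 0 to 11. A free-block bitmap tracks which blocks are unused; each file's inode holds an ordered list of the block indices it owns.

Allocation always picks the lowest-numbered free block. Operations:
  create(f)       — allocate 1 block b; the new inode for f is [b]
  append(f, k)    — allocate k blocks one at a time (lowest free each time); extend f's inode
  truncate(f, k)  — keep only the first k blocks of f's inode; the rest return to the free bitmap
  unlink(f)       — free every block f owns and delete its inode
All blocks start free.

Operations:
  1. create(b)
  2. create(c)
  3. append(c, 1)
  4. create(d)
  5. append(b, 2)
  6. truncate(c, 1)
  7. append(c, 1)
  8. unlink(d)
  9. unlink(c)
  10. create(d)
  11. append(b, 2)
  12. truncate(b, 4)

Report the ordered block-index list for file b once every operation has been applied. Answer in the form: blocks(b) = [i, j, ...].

blocks(b) = [0, 4, 5, 2]

create(b): bitmap=F........... | b=[0]
create(c): bitmap=FF.......... | b=[0] c=[1]
append(c, 1): bitmap=FFF......... | b=[0] c=[1, 2]
create(d): bitmap=FFFF........ | b=[0] c=[1, 2] d=[3]
append(b, 2): bitmap=FFFFFF...... | b=[0, 4, 5] c=[1, 2] d=[3]
truncate(c, 1): bitmap=FF.FFF...... | b=[0, 4, 5] c=[1] d=[3]
append(c, 1): bitmap=FFFFFF...... | b=[0, 4, 5] c=[1, 2] d=[3]
unlink(d): bitmap=FFF.FF...... | b=[0, 4, 5] c=[1, 2]
unlink(c): bitmap=F...FF...... | b=[0, 4, 5]
create(d): bitmap=FF..FF...... | b=[0, 4, 5] d=[1]
append(b, 2): bitmap=FFFFFF...... | b=[0, 4, 5, 2, 3] d=[1]
truncate(b, 4): bitmap=FFF.FF...... | b=[0, 4, 5, 2] d=[1]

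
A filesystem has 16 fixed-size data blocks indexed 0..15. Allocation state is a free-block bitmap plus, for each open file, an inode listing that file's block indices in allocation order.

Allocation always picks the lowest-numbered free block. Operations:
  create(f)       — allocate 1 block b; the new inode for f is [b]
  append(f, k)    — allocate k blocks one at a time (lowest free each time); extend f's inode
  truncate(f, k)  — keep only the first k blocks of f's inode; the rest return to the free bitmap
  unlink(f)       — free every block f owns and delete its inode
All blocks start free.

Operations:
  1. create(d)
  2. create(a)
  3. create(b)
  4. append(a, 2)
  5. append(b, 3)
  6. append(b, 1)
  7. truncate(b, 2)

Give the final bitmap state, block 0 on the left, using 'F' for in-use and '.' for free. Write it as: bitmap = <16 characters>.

  1. create(d)  ⇒  F...............  {d→[0]}
  2. create(a)  ⇒  FF..............  {a→[1]; d→[0]}
  3. create(b)  ⇒  FFF.............  {a→[1]; b→[2]; d→[0]}
  4. append(a, 2)  ⇒  FFFFF...........  {a→[1, 3, 4]; b→[2]; d→[0]}
  5. append(b, 3)  ⇒  FFFFFFFF........  {a→[1, 3, 4]; b→[2, 5, 6, 7]; d→[0]}
  6. append(b, 1)  ⇒  FFFFFFFFF.......  {a→[1, 3, 4]; b→[2, 5, 6, 7, 8]; d→[0]}
  7. truncate(b, 2)  ⇒  FFFFFF..........  {a→[1, 3, 4]; b→[2, 5]; d→[0]}

bitmap = FFFFFF..........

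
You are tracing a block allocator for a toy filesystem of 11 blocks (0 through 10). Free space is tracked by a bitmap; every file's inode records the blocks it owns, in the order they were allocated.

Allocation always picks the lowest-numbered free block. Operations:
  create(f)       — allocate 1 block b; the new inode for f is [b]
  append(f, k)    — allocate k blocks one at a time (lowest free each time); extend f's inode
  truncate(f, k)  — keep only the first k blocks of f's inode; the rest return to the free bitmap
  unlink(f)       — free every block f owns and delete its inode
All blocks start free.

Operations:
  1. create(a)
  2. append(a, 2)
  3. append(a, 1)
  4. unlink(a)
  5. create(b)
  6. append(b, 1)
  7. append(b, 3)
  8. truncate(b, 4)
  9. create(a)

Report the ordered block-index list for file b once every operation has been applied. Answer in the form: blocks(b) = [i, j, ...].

create(a): bitmap=F.......... | a=[0]
append(a, 2): bitmap=FFF........ | a=[0, 1, 2]
append(a, 1): bitmap=FFFF....... | a=[0, 1, 2, 3]
unlink(a): bitmap=........... | 
create(b): bitmap=F.......... | b=[0]
append(b, 1): bitmap=FF......... | b=[0, 1]
append(b, 3): bitmap=FFFFF...... | b=[0, 1, 2, 3, 4]
truncate(b, 4): bitmap=FFFF....... | b=[0, 1, 2, 3]
create(a): bitmap=FFFFF...... | a=[4] b=[0, 1, 2, 3]

blocks(b) = [0, 1, 2, 3]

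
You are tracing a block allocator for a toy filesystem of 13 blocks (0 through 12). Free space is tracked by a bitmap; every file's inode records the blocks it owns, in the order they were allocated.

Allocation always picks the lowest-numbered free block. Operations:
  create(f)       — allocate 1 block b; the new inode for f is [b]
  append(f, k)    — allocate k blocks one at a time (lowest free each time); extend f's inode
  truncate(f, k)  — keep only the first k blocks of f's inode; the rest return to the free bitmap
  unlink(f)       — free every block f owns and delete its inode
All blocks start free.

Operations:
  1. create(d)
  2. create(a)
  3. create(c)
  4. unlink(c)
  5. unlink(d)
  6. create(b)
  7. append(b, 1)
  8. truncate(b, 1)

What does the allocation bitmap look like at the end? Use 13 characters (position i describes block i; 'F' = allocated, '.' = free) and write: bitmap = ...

bitmap = FF...........

  1. create(d)  ⇒  F............  {d→[0]}
  2. create(a)  ⇒  FF...........  {a→[1]; d→[0]}
  3. create(c)  ⇒  FFF..........  {a→[1]; c→[2]; d→[0]}
  4. unlink(c)  ⇒  FF...........  {a→[1]; d→[0]}
  5. unlink(d)  ⇒  .F...........  {a→[1]}
  6. create(b)  ⇒  FF...........  {a→[1]; b→[0]}
  7. append(b, 1)  ⇒  FFF..........  {a→[1]; b→[0, 2]}
  8. truncate(b, 1)  ⇒  FF...........  {a→[1]; b→[0]}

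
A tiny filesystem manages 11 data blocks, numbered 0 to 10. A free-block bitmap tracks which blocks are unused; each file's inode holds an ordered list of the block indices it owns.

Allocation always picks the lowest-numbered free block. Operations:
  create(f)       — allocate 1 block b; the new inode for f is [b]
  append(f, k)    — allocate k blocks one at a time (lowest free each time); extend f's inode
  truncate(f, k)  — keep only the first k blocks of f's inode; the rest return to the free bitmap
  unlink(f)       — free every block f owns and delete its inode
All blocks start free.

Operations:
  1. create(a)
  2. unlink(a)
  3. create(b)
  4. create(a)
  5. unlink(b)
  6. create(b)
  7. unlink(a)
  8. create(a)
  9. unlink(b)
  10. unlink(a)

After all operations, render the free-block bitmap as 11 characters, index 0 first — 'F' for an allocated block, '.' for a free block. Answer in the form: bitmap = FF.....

create(a): bitmap=F.......... | a=[0]
unlink(a): bitmap=........... | 
create(b): bitmap=F.......... | b=[0]
create(a): bitmap=FF......... | a=[1] b=[0]
unlink(b): bitmap=.F......... | a=[1]
create(b): bitmap=FF......... | a=[1] b=[0]
unlink(a): bitmap=F.......... | b=[0]
create(a): bitmap=FF......... | a=[1] b=[0]
unlink(b): bitmap=.F......... | a=[1]
unlink(a): bitmap=........... | 

bitmap = ...........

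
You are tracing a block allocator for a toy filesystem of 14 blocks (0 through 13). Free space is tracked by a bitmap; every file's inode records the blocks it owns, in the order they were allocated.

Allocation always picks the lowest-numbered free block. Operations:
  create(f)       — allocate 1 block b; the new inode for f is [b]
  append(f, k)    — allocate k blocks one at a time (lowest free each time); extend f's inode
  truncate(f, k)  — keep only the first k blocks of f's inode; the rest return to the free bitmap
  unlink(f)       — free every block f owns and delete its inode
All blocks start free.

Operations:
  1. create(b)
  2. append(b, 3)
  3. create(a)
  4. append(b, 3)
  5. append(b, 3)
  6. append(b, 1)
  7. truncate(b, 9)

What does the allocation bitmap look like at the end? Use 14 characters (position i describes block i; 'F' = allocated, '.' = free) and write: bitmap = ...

after create(b) → b:[0]  free=[F.............]
after append(b, 3) → b:[0, 1, 2, 3]  free=[FFFF..........]
after create(a) → a:[4], b:[0, 1, 2, 3]  free=[FFFFF.........]
after append(b, 3) → a:[4], b:[0, 1, 2, 3, 5, 6, 7]  free=[FFFFFFFF......]
after append(b, 3) → a:[4], b:[0, 1, 2, 3, 5, 6, 7, 8, 9, 10]  free=[FFFFFFFFFFF...]
after append(b, 1) → a:[4], b:[0, 1, 2, 3, 5, 6, 7, 8, 9, 10, 11]  free=[FFFFFFFFFFFF..]
after truncate(b, 9) → a:[4], b:[0, 1, 2, 3, 5, 6, 7, 8, 9]  free=[FFFFFFFFFF....]

bitmap = FFFFFFFFFF....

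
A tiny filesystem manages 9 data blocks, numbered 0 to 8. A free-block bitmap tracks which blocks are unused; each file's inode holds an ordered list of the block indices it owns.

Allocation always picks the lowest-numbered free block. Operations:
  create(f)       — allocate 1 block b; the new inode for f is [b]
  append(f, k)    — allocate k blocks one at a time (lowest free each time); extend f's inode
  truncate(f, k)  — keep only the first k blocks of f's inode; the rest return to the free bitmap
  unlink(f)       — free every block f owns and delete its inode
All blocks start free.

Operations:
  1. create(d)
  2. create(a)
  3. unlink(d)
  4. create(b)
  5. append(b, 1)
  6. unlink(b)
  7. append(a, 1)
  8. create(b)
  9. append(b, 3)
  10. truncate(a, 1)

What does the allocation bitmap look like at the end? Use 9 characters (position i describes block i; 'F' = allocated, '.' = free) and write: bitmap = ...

bitmap = .FFFFF...

after create(d) → d:[0]  free=[F........]
after create(a) → a:[1], d:[0]  free=[FF.......]
after unlink(d) → a:[1]  free=[.F.......]
after create(b) → a:[1], b:[0]  free=[FF.......]
after append(b, 1) → a:[1], b:[0, 2]  free=[FFF......]
after unlink(b) → a:[1]  free=[.F.......]
after append(a, 1) → a:[1, 0]  free=[FF.......]
after create(b) → a:[1, 0], b:[2]  free=[FFF......]
after append(b, 3) → a:[1, 0], b:[2, 3, 4, 5]  free=[FFFFFF...]
after truncate(a, 1) → a:[1], b:[2, 3, 4, 5]  free=[.FFFFF...]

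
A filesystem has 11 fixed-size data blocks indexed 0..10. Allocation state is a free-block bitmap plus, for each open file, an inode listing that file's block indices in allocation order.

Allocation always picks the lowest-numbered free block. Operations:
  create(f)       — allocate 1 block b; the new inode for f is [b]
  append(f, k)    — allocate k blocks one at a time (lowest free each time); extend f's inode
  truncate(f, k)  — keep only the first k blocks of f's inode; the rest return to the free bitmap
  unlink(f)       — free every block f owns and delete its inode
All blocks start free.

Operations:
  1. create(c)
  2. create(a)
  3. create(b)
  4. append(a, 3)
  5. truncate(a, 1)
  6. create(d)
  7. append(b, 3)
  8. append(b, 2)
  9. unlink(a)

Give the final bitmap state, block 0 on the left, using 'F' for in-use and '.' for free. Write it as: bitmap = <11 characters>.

bitmap = F.FFFFFFF..

after create(c) → c:[0]  free=[F..........]
after create(a) → a:[1], c:[0]  free=[FF.........]
after create(b) → a:[1], b:[2], c:[0]  free=[FFF........]
after append(a, 3) → a:[1, 3, 4, 5], b:[2], c:[0]  free=[FFFFFF.....]
after truncate(a, 1) → a:[1], b:[2], c:[0]  free=[FFF........]
after create(d) → a:[1], b:[2], c:[0], d:[3]  free=[FFFF.......]
after append(b, 3) → a:[1], b:[2, 4, 5, 6], c:[0], d:[3]  free=[FFFFFFF....]
after append(b, 2) → a:[1], b:[2, 4, 5, 6, 7, 8], c:[0], d:[3]  free=[FFFFFFFFF..]
after unlink(a) → b:[2, 4, 5, 6, 7, 8], c:[0], d:[3]  free=[F.FFFFFFF..]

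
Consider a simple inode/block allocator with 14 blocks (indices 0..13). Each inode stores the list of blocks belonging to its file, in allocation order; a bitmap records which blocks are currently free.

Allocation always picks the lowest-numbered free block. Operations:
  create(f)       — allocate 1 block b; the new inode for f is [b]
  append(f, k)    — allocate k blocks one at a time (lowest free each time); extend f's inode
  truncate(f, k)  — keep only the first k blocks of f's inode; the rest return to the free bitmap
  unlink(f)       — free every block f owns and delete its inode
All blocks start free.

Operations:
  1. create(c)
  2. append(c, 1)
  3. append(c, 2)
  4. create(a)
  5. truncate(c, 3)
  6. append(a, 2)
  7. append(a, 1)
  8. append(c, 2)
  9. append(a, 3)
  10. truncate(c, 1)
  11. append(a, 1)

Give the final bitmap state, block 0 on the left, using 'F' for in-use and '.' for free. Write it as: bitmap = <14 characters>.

bitmap = FF.FFFF..FFF..

after create(c) → c:[0]  free=[F.............]
after append(c, 1) → c:[0, 1]  free=[FF............]
after append(c, 2) → c:[0, 1, 2, 3]  free=[FFFF..........]
after create(a) → a:[4], c:[0, 1, 2, 3]  free=[FFFFF.........]
after truncate(c, 3) → a:[4], c:[0, 1, 2]  free=[FFF.F.........]
after append(a, 2) → a:[4, 3, 5], c:[0, 1, 2]  free=[FFFFFF........]
after append(a, 1) → a:[4, 3, 5, 6], c:[0, 1, 2]  free=[FFFFFFF.......]
after append(c, 2) → a:[4, 3, 5, 6], c:[0, 1, 2, 7, 8]  free=[FFFFFFFFF.....]
after append(a, 3) → a:[4, 3, 5, 6, 9, 10, 11], c:[0, 1, 2, 7, 8]  free=[FFFFFFFFFFFF..]
after truncate(c, 1) → a:[4, 3, 5, 6, 9, 10, 11], c:[0]  free=[F..FFFF..FFF..]
after append(a, 1) → a:[4, 3, 5, 6, 9, 10, 11, 1], c:[0]  free=[FF.FFFF..FFF..]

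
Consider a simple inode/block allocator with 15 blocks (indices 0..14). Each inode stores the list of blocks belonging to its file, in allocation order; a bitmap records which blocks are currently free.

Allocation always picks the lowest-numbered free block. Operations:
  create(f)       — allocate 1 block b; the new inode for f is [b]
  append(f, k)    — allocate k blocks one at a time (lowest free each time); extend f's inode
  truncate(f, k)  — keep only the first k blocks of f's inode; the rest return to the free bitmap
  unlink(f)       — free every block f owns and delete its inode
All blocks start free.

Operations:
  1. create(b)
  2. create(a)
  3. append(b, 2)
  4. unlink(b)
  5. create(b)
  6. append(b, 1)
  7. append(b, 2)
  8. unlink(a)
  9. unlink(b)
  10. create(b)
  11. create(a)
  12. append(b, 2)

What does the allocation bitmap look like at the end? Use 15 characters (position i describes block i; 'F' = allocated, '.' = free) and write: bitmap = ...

[1] create(b) — b=0 (map F..............)
[2] create(a) — a=1 b=0 (map FF.............)
[3] append(b, 2) — a=1 b=0,2,3 (map FFFF...........)
[4] unlink(b) — a=1 (map .F.............)
[5] create(b) — a=1 b=0 (map FF.............)
[6] append(b, 1) — a=1 b=0,2 (map FFF............)
[7] append(b, 2) — a=1 b=0,2,3,4 (map FFFFF..........)
[8] unlink(a) — b=0,2,3,4 (map F.FFF..........)
[9] unlink(b) —  (map ...............)
[10] create(b) — b=0 (map F..............)
[11] create(a) — a=1 b=0 (map FF.............)
[12] append(b, 2) — a=1 b=0,2,3 (map FFFF...........)

bitmap = FFFF...........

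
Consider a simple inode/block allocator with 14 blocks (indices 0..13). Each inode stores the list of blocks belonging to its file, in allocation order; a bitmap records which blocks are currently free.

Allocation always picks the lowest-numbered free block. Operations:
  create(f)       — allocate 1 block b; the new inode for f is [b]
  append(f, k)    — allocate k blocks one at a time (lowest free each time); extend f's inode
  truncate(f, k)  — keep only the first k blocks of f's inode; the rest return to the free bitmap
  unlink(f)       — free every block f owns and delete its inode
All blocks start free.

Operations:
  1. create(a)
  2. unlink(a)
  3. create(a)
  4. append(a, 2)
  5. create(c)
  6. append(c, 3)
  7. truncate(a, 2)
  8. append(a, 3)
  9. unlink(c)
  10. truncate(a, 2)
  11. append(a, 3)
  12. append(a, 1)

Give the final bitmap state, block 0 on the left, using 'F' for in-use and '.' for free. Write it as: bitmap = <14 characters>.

  1. create(a)  ⇒  F.............  {a→[0]}
  2. unlink(a)  ⇒  ..............  {}
  3. create(a)  ⇒  F.............  {a→[0]}
  4. append(a, 2)  ⇒  FFF...........  {a→[0, 1, 2]}
  5. create(c)  ⇒  FFFF..........  {a→[0, 1, 2]; c→[3]}
  6. append(c, 3)  ⇒  FFFFFFF.......  {a→[0, 1, 2]; c→[3, 4, 5, 6]}
  7. truncate(a, 2)  ⇒  FF.FFFF.......  {a→[0, 1]; c→[3, 4, 5, 6]}
  8. append(a, 3)  ⇒  FFFFFFFFF.....  {a→[0, 1, 2, 7, 8]; c→[3, 4, 5, 6]}
  9. unlink(c)  ⇒  FFF....FF.....  {a→[0, 1, 2, 7, 8]}
  10. truncate(a, 2)  ⇒  FF............  {a→[0, 1]}
  11. append(a, 3)  ⇒  FFFFF.........  {a→[0, 1, 2, 3, 4]}
  12. append(a, 1)  ⇒  FFFFFF........  {a→[0, 1, 2, 3, 4, 5]}

bitmap = FFFFFF........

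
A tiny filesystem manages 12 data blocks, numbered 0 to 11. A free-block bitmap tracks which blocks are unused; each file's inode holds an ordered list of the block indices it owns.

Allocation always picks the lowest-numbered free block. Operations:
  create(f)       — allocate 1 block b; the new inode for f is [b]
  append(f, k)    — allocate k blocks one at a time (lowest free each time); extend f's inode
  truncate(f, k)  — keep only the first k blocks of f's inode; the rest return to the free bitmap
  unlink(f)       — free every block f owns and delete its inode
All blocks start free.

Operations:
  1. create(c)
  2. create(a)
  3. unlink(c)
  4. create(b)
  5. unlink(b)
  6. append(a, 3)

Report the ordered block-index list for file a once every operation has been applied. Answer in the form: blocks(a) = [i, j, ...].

blocks(a) = [1, 0, 2, 3]

  1. create(c)  ⇒  F...........  {c→[0]}
  2. create(a)  ⇒  FF..........  {a→[1]; c→[0]}
  3. unlink(c)  ⇒  .F..........  {a→[1]}
  4. create(b)  ⇒  FF..........  {a→[1]; b→[0]}
  5. unlink(b)  ⇒  .F..........  {a→[1]}
  6. append(a, 3)  ⇒  FFFF........  {a→[1, 0, 2, 3]}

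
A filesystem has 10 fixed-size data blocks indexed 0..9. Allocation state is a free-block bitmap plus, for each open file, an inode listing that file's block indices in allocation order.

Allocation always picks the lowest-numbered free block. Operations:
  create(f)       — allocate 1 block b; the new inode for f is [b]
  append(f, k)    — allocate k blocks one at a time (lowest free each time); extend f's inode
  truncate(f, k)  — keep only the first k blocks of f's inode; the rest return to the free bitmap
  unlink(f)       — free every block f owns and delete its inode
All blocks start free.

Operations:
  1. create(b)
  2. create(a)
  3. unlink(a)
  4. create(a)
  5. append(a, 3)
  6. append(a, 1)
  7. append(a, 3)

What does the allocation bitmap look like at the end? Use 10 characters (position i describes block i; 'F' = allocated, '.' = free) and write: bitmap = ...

create(b): bitmap=F......... | b=[0]
create(a): bitmap=FF........ | a=[1] b=[0]
unlink(a): bitmap=F......... | b=[0]
create(a): bitmap=FF........ | a=[1] b=[0]
append(a, 3): bitmap=FFFFF..... | a=[1, 2, 3, 4] b=[0]
append(a, 1): bitmap=FFFFFF.... | a=[1, 2, 3, 4, 5] b=[0]
append(a, 3): bitmap=FFFFFFFFF. | a=[1, 2, 3, 4, 5, 6, 7, 8] b=[0]

bitmap = FFFFFFFFF.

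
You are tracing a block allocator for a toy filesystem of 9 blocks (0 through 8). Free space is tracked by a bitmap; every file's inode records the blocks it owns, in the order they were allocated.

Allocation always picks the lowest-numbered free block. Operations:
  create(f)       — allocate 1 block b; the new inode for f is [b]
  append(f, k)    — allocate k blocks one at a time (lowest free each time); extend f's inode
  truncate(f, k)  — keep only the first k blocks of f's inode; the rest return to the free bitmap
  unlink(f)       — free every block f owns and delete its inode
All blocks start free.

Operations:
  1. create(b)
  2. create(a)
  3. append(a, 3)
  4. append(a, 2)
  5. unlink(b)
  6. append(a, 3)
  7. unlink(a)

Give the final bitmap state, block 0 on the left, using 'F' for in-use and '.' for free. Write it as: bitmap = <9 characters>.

create(b): bitmap=F........ | b=[0]
create(a): bitmap=FF....... | a=[1] b=[0]
append(a, 3): bitmap=FFFFF.... | a=[1, 2, 3, 4] b=[0]
append(a, 2): bitmap=FFFFFFF.. | a=[1, 2, 3, 4, 5, 6] b=[0]
unlink(b): bitmap=.FFFFFF.. | a=[1, 2, 3, 4, 5, 6]
append(a, 3): bitmap=FFFFFFFFF | a=[1, 2, 3, 4, 5, 6, 0, 7, 8]
unlink(a): bitmap=......... | 

bitmap = .........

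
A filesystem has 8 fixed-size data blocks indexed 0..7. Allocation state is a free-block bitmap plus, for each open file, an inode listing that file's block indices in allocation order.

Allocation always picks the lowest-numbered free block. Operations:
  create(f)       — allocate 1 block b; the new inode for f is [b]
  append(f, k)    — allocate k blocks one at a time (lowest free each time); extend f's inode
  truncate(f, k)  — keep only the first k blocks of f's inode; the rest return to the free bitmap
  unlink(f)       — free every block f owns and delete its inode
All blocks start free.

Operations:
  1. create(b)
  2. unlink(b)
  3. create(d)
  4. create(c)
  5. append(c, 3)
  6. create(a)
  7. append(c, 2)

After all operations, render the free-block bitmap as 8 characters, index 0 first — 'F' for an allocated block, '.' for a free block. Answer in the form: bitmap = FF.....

bitmap = FFFFFFFF

  1. create(b)  ⇒  F.......  {b→[0]}
  2. unlink(b)  ⇒  ........  {}
  3. create(d)  ⇒  F.......  {d→[0]}
  4. create(c)  ⇒  FF......  {c→[1]; d→[0]}
  5. append(c, 3)  ⇒  FFFFF...  {c→[1, 2, 3, 4]; d→[0]}
  6. create(a)  ⇒  FFFFFF..  {a→[5]; c→[1, 2, 3, 4]; d→[0]}
  7. append(c, 2)  ⇒  FFFFFFFF  {a→[5]; c→[1, 2, 3, 4, 6, 7]; d→[0]}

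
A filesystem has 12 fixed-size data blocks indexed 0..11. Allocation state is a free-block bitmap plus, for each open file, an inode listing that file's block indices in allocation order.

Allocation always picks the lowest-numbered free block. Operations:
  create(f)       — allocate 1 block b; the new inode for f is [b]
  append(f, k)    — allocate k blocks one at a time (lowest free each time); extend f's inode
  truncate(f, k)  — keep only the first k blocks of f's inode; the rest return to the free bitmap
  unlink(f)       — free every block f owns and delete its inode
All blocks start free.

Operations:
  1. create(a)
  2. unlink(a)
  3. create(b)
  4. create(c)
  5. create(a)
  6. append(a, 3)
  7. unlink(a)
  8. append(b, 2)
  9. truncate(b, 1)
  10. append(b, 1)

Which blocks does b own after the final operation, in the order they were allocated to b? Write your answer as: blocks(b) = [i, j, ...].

  1. create(a)  ⇒  F...........  {a→[0]}
  2. unlink(a)  ⇒  ............  {}
  3. create(b)  ⇒  F...........  {b→[0]}
  4. create(c)  ⇒  FF..........  {b→[0]; c→[1]}
  5. create(a)  ⇒  FFF.........  {a→[2]; b→[0]; c→[1]}
  6. append(a, 3)  ⇒  FFFFFF......  {a→[2, 3, 4, 5]; b→[0]; c→[1]}
  7. unlink(a)  ⇒  FF..........  {b→[0]; c→[1]}
  8. append(b, 2)  ⇒  FFFF........  {b→[0, 2, 3]; c→[1]}
  9. truncate(b, 1)  ⇒  FF..........  {b→[0]; c→[1]}
  10. append(b, 1)  ⇒  FFF.........  {b→[0, 2]; c→[1]}

blocks(b) = [0, 2]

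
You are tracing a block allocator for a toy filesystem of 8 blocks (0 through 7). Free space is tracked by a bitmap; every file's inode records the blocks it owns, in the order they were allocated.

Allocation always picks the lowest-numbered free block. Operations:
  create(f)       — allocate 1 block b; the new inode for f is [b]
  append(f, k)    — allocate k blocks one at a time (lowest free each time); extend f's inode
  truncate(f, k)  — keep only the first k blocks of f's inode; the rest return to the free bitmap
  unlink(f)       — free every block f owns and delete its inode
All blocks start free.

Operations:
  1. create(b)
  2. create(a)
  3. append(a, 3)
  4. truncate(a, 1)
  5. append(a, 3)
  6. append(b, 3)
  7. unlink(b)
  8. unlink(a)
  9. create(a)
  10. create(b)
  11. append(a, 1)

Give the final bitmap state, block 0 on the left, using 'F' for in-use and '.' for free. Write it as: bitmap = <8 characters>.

bitmap = FFF.....

[1] create(b) — b=0 (map F.......)
[2] create(a) — a=1 b=0 (map FF......)
[3] append(a, 3) — a=1,2,3,4 b=0 (map FFFFF...)
[4] truncate(a, 1) — a=1 b=0 (map FF......)
[5] append(a, 3) — a=1,2,3,4 b=0 (map FFFFF...)
[6] append(b, 3) — a=1,2,3,4 b=0,5,6,7 (map FFFFFFFF)
[7] unlink(b) — a=1,2,3,4 (map .FFFF...)
[8] unlink(a) —  (map ........)
[9] create(a) — a=0 (map F.......)
[10] create(b) — a=0 b=1 (map FF......)
[11] append(a, 1) — a=0,2 b=1 (map FFF.....)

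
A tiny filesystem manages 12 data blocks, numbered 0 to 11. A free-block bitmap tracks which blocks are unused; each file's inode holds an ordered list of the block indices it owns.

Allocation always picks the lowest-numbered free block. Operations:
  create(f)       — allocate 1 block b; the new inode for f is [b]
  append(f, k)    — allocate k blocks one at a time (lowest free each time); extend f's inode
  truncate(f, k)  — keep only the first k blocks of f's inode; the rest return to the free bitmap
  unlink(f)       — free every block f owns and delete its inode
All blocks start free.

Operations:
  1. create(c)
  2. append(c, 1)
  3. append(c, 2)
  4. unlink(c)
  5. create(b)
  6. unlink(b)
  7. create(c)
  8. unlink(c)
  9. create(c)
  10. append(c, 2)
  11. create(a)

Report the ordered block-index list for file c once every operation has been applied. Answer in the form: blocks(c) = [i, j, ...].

after create(c) → c:[0]  free=[F...........]
after append(c, 1) → c:[0, 1]  free=[FF..........]
after append(c, 2) → c:[0, 1, 2, 3]  free=[FFFF........]
after unlink(c) →   free=[............]
after create(b) → b:[0]  free=[F...........]
after unlink(b) →   free=[............]
after create(c) → c:[0]  free=[F...........]
after unlink(c) →   free=[............]
after create(c) → c:[0]  free=[F...........]
after append(c, 2) → c:[0, 1, 2]  free=[FFF.........]
after create(a) → a:[3], c:[0, 1, 2]  free=[FFFF........]

blocks(c) = [0, 1, 2]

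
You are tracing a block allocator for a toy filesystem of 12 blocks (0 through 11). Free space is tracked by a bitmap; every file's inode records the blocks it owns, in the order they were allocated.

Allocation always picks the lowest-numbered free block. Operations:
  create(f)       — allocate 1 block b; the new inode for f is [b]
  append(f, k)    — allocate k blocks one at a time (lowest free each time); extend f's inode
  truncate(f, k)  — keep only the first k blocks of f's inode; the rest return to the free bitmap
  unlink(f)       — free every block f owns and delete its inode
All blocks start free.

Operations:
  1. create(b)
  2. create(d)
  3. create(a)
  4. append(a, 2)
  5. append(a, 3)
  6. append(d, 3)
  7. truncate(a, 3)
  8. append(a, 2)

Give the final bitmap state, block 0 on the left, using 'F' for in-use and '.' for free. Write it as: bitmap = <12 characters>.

bitmap = FFFFFFF.FFF.

create(b): bitmap=F........... | b=[0]
create(d): bitmap=FF.......... | b=[0] d=[1]
create(a): bitmap=FFF......... | a=[2] b=[0] d=[1]
append(a, 2): bitmap=FFFFF....... | a=[2, 3, 4] b=[0] d=[1]
append(a, 3): bitmap=FFFFFFFF.... | a=[2, 3, 4, 5, 6, 7] b=[0] d=[1]
append(d, 3): bitmap=FFFFFFFFFFF. | a=[2, 3, 4, 5, 6, 7] b=[0] d=[1, 8, 9, 10]
truncate(a, 3): bitmap=FFFFF...FFF. | a=[2, 3, 4] b=[0] d=[1, 8, 9, 10]
append(a, 2): bitmap=FFFFFFF.FFF. | a=[2, 3, 4, 5, 6] b=[0] d=[1, 8, 9, 10]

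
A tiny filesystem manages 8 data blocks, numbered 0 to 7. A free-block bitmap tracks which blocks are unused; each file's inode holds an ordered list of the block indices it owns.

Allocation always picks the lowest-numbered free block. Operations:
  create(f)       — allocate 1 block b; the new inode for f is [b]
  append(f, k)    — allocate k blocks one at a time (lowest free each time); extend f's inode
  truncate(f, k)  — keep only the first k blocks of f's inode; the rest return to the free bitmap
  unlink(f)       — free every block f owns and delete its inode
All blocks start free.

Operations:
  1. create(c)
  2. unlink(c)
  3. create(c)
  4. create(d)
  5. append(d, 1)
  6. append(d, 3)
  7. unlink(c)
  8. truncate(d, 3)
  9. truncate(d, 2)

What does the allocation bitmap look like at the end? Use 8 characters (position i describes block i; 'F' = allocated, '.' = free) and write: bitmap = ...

  1. create(c)  ⇒  F.......  {c→[0]}
  2. unlink(c)  ⇒  ........  {}
  3. create(c)  ⇒  F.......  {c→[0]}
  4. create(d)  ⇒  FF......  {c→[0]; d→[1]}
  5. append(d, 1)  ⇒  FFF.....  {c→[0]; d→[1, 2]}
  6. append(d, 3)  ⇒  FFFFFF..  {c→[0]; d→[1, 2, 3, 4, 5]}
  7. unlink(c)  ⇒  .FFFFF..  {d→[1, 2, 3, 4, 5]}
  8. truncate(d, 3)  ⇒  .FFF....  {d→[1, 2, 3]}
  9. truncate(d, 2)  ⇒  .FF.....  {d→[1, 2]}

bitmap = .FF.....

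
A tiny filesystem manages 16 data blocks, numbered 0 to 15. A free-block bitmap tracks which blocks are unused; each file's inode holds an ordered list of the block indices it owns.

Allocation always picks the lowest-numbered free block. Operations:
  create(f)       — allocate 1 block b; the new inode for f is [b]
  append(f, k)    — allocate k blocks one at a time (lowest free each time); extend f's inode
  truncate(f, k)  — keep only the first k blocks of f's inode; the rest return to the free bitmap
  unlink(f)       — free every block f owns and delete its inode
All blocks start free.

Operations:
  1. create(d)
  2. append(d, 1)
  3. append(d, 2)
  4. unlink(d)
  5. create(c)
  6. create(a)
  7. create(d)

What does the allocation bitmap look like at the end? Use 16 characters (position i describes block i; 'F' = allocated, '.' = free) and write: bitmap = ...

bitmap = FFF.............

create(d): bitmap=F............... | d=[0]
append(d, 1): bitmap=FF.............. | d=[0, 1]
append(d, 2): bitmap=FFFF............ | d=[0, 1, 2, 3]
unlink(d): bitmap=................ | 
create(c): bitmap=F............... | c=[0]
create(a): bitmap=FF.............. | a=[1] c=[0]
create(d): bitmap=FFF............. | a=[1] c=[0] d=[2]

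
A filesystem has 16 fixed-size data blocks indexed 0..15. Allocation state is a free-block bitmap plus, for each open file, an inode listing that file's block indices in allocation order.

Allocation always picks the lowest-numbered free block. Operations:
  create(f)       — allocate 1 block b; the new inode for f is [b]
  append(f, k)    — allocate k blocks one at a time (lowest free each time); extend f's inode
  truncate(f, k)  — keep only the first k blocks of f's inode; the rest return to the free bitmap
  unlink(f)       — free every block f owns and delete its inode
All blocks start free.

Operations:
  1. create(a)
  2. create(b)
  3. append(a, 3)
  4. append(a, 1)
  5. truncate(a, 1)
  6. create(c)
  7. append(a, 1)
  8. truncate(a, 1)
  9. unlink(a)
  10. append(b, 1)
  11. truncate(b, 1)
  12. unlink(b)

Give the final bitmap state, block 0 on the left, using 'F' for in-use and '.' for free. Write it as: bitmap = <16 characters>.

[1] create(a) — a=0 (map F...............)
[2] create(b) — a=0 b=1 (map FF..............)
[3] append(a, 3) — a=0,2,3,4 b=1 (map FFFFF...........)
[4] append(a, 1) — a=0,2,3,4,5 b=1 (map FFFFFF..........)
[5] truncate(a, 1) — a=0 b=1 (map FF..............)
[6] create(c) — a=0 b=1 c=2 (map FFF.............)
[7] append(a, 1) — a=0,3 b=1 c=2 (map FFFF............)
[8] truncate(a, 1) — a=0 b=1 c=2 (map FFF.............)
[9] unlink(a) — b=1 c=2 (map .FF.............)
[10] append(b, 1) — b=1,0 c=2 (map FFF.............)
[11] truncate(b, 1) — b=1 c=2 (map .FF.............)
[12] unlink(b) — c=2 (map ..F.............)

bitmap = ..F.............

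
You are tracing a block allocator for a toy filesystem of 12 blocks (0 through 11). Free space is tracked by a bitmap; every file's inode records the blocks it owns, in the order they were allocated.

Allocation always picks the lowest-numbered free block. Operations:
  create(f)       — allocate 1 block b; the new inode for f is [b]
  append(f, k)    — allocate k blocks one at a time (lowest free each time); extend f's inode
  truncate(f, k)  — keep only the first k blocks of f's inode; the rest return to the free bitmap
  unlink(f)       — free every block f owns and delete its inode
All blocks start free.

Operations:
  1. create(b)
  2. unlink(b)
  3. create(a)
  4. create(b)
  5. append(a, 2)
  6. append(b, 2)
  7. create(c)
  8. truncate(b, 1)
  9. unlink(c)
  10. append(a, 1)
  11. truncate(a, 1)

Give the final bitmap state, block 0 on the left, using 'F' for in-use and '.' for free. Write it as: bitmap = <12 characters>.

bitmap = FF..........

  1. create(b)  ⇒  F...........  {b→[0]}
  2. unlink(b)  ⇒  ............  {}
  3. create(a)  ⇒  F...........  {a→[0]}
  4. create(b)  ⇒  FF..........  {a→[0]; b→[1]}
  5. append(a, 2)  ⇒  FFFF........  {a→[0, 2, 3]; b→[1]}
  6. append(b, 2)  ⇒  FFFFFF......  {a→[0, 2, 3]; b→[1, 4, 5]}
  7. create(c)  ⇒  FFFFFFF.....  {a→[0, 2, 3]; b→[1, 4, 5]; c→[6]}
  8. truncate(b, 1)  ⇒  FFFF..F.....  {a→[0, 2, 3]; b→[1]; c→[6]}
  9. unlink(c)  ⇒  FFFF........  {a→[0, 2, 3]; b→[1]}
  10. append(a, 1)  ⇒  FFFFF.......  {a→[0, 2, 3, 4]; b→[1]}
  11. truncate(a, 1)  ⇒  FF..........  {a→[0]; b→[1]}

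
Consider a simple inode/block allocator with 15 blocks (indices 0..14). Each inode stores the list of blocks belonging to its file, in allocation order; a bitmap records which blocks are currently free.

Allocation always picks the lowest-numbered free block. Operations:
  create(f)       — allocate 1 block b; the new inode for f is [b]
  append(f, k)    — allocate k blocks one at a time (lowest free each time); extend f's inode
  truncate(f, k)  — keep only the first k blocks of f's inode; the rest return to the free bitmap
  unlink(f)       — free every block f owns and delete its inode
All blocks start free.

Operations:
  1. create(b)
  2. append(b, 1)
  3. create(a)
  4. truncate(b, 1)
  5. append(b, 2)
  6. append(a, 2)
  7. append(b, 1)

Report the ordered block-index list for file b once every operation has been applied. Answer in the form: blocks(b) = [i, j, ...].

create(b): bitmap=F.............. | b=[0]
append(b, 1): bitmap=FF............. | b=[0, 1]
create(a): bitmap=FFF............ | a=[2] b=[0, 1]
truncate(b, 1): bitmap=F.F............ | a=[2] b=[0]
append(b, 2): bitmap=FFFF........... | a=[2] b=[0, 1, 3]
append(a, 2): bitmap=FFFFFF......... | a=[2, 4, 5] b=[0, 1, 3]
append(b, 1): bitmap=FFFFFFF........ | a=[2, 4, 5] b=[0, 1, 3, 6]

blocks(b) = [0, 1, 3, 6]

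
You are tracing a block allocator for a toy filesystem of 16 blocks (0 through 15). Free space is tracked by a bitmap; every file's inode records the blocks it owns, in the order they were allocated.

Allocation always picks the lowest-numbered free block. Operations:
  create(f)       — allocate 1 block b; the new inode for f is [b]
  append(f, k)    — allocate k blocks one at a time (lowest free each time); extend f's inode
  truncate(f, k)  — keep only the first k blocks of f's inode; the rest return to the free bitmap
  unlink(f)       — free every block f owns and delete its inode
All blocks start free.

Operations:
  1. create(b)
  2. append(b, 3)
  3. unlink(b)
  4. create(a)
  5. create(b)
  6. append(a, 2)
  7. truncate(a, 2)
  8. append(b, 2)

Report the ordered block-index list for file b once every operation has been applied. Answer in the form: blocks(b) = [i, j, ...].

create(b): bitmap=F............... | b=[0]
append(b, 3): bitmap=FFFF............ | b=[0, 1, 2, 3]
unlink(b): bitmap=................ | 
create(a): bitmap=F............... | a=[0]
create(b): bitmap=FF.............. | a=[0] b=[1]
append(a, 2): bitmap=FFFF............ | a=[0, 2, 3] b=[1]
truncate(a, 2): bitmap=FFF............. | a=[0, 2] b=[1]
append(b, 2): bitmap=FFFFF........... | a=[0, 2] b=[1, 3, 4]

blocks(b) = [1, 3, 4]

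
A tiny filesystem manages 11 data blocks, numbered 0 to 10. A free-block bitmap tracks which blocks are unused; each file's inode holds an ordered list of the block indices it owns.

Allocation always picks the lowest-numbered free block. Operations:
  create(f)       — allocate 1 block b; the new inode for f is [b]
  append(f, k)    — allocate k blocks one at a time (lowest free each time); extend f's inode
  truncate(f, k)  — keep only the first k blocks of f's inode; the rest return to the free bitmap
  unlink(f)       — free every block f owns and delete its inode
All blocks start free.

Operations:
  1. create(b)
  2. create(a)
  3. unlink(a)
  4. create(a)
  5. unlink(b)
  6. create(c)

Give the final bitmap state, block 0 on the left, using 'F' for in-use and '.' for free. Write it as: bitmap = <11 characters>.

create(b): bitmap=F.......... | b=[0]
create(a): bitmap=FF......... | a=[1] b=[0]
unlink(a): bitmap=F.......... | b=[0]
create(a): bitmap=FF......... | a=[1] b=[0]
unlink(b): bitmap=.F......... | a=[1]
create(c): bitmap=FF......... | a=[1] c=[0]

bitmap = FF.........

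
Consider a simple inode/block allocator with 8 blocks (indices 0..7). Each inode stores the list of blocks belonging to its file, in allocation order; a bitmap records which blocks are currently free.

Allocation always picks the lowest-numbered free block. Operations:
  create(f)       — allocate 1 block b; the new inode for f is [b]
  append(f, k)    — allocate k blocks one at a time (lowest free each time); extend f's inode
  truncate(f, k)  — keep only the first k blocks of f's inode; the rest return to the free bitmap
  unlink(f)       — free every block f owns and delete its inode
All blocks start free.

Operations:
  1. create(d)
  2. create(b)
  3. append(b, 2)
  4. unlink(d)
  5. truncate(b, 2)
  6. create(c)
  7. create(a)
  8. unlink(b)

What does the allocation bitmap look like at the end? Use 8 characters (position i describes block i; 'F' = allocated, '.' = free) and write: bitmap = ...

bitmap = F..F....

  1. create(d)  ⇒  F.......  {d→[0]}
  2. create(b)  ⇒  FF......  {b→[1]; d→[0]}
  3. append(b, 2)  ⇒  FFFF....  {b→[1, 2, 3]; d→[0]}
  4. unlink(d)  ⇒  .FFF....  {b→[1, 2, 3]}
  5. truncate(b, 2)  ⇒  .FF.....  {b→[1, 2]}
  6. create(c)  ⇒  FFF.....  {b→[1, 2]; c→[0]}
  7. create(a)  ⇒  FFFF....  {a→[3]; b→[1, 2]; c→[0]}
  8. unlink(b)  ⇒  F..F....  {a→[3]; c→[0]}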